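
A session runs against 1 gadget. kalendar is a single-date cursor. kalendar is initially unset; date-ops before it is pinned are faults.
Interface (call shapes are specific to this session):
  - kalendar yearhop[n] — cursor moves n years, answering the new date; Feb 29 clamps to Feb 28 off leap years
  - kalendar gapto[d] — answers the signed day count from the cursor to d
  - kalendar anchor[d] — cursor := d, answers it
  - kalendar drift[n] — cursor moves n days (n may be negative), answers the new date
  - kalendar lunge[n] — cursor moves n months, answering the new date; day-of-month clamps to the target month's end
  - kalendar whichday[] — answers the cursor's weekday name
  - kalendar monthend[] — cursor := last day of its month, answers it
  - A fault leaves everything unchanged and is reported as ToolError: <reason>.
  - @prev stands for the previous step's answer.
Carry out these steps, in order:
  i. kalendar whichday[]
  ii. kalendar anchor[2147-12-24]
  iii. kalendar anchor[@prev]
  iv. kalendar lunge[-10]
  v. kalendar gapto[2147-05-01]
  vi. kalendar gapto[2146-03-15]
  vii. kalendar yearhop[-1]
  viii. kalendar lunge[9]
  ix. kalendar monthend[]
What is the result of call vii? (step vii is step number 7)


Answer: 2146-02-24

Derivation:
% kalendar whichday
:: ToolError: no date set
% kalendar anchor d=2147-12-24
:: 2147-12-24
% kalendar anchor d=@prev
:: 2147-12-24
% kalendar lunge n=-10
:: 2147-02-24
% kalendar gapto d=2147-05-01
:: 66
% kalendar gapto d=2146-03-15
:: -346
% kalendar yearhop n=-1
:: 2146-02-24
% kalendar lunge n=9
:: 2146-11-24
% kalendar monthend
:: 2146-11-30


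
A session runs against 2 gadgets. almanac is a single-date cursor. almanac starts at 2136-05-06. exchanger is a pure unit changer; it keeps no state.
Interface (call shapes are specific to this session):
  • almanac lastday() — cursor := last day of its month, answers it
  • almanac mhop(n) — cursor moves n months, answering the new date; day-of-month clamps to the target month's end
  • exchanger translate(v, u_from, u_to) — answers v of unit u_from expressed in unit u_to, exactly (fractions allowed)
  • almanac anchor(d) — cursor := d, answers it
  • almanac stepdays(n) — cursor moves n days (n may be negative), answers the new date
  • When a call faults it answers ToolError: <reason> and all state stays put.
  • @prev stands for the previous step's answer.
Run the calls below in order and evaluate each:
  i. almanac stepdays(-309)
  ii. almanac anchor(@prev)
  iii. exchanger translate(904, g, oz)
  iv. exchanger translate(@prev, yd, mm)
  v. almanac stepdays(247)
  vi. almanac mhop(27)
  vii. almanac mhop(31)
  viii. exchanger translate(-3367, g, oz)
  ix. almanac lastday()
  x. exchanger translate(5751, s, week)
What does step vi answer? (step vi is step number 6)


Answer: 2138-06-05

Derivation:
>> almanac stepdays(n='-309')
<< 2135-07-02
>> almanac anchor(d='@prev')
<< 2135-07-02
>> exchanger translate(v='904', u_from='g', u_to='oz')
<< 1446400000/45359237
>> exchanger translate(v='@prev', u_from='yd', u_to='mm')
<< 1322588160000/45359237
>> almanac stepdays(n='247')
<< 2136-03-05
>> almanac mhop(n='27')
<< 2138-06-05
>> almanac mhop(n='31')
<< 2141-01-05
>> exchanger translate(v='-3367', u_from='g', u_to='oz')
<< -769600000/6479891
>> almanac lastday()
<< 2141-01-31
>> exchanger translate(v='5751', u_from='s', u_to='week')
<< 213/22400


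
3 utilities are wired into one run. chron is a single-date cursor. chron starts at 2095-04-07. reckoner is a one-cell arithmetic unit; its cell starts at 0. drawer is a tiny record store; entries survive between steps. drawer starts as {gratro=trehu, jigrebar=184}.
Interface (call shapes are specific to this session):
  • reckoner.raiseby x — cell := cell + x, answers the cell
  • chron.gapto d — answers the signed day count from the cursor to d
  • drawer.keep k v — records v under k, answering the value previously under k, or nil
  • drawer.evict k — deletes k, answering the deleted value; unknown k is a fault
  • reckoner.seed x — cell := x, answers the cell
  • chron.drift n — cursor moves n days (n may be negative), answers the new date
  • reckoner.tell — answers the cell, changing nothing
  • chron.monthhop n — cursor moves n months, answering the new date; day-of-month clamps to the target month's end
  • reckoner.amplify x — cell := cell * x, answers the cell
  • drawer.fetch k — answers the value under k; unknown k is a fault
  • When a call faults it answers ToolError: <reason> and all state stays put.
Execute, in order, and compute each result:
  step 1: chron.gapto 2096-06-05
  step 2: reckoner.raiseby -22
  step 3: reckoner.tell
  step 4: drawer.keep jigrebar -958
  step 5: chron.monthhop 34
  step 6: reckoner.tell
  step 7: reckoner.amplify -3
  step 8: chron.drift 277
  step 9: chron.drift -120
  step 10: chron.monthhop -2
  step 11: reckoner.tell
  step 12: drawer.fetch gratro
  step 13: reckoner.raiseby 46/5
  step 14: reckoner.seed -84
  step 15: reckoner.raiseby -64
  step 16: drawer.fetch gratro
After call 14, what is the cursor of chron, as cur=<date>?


Answer: cur=2098-05-14

Derivation:
·→ chron.gapto(d: 2096-06-05)
·← 425
·→ reckoner.raiseby(x: -22)
·← -22
·→ reckoner.tell()
·← -22
·→ drawer.keep(k: jigrebar, v: -958)
·← 184
·→ chron.monthhop(n: 34)
·← 2098-02-07
·→ reckoner.tell()
·← -22
·→ reckoner.amplify(x: -3)
·← 66
·→ chron.drift(n: 277)
·← 2098-11-11
·→ chron.drift(n: -120)
·← 2098-07-14
·→ chron.monthhop(n: -2)
·← 2098-05-14
·→ reckoner.tell()
·← 66
·→ drawer.fetch(k: gratro)
·← trehu
·→ reckoner.raiseby(x: 46/5)
·← 376/5
·→ reckoner.seed(x: -84)
·← -84
·→ reckoner.raiseby(x: -64)
·← -148
·→ drawer.fetch(k: gratro)
·← trehu


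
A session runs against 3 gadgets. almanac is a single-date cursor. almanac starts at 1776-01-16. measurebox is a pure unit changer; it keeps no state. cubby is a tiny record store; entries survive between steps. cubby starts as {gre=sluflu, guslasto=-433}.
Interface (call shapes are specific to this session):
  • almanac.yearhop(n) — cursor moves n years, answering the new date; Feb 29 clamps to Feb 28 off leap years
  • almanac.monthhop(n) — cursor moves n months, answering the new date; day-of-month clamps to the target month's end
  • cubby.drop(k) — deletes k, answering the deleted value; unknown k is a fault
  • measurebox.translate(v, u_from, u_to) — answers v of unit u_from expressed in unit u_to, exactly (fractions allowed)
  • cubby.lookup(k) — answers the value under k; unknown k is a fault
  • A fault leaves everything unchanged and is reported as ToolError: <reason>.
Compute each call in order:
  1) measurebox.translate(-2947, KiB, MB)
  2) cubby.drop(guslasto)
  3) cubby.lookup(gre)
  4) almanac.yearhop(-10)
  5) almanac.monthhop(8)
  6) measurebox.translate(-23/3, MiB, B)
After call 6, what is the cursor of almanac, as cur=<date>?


Answer: cur=1766-09-16

Derivation:
Step: measurebox.translate[v→-2947; u_from→KiB; u_to→MB]
Result: -47152/15625
Step: cubby.drop[k→guslasto]
Result: -433
Step: cubby.lookup[k→gre]
Result: sluflu
Step: almanac.yearhop[n→-10]
Result: 1766-01-16
Step: almanac.monthhop[n→8]
Result: 1766-09-16
Step: measurebox.translate[v→-23/3; u_from→MiB; u_to→B]
Result: -24117248/3


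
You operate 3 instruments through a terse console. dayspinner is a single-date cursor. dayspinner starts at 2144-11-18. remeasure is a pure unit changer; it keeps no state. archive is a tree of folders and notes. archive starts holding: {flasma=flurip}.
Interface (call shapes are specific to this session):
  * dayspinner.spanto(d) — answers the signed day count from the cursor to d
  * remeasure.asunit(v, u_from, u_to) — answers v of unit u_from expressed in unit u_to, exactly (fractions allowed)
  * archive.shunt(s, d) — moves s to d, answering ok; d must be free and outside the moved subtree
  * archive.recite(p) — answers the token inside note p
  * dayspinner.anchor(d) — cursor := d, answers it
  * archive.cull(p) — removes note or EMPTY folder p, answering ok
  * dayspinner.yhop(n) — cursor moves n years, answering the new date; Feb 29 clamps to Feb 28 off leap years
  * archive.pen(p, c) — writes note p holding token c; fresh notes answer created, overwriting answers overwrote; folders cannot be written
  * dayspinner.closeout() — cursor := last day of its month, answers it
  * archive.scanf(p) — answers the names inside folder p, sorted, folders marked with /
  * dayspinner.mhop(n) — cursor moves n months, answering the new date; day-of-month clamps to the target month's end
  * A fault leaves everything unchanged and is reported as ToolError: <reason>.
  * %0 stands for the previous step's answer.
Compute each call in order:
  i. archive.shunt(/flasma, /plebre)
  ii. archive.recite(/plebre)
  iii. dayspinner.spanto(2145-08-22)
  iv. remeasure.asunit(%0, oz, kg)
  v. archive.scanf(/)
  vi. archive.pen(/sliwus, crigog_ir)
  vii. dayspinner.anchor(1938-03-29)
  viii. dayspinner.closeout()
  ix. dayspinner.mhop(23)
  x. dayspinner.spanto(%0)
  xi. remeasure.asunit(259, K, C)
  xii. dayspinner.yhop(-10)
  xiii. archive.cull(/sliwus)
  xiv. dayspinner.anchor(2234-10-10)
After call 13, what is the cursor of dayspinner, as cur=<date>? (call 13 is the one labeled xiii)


Answer: cur=1930-02-28

Derivation:
==> archive.shunt(s='/flasma', d='/plebre')
<== ok
==> archive.recite(p='/plebre')
<== flurip
==> dayspinner.spanto(d='2145-08-22')
<== 277
==> remeasure.asunit(v='%0', u_from='oz', u_to='kg')
<== 12564508649/1600000000
==> archive.scanf(p='/')
<== [plebre]
==> archive.pen(p='/sliwus', c='crigog_ir')
<== created
==> dayspinner.anchor(d='1938-03-29')
<== 1938-03-29
==> dayspinner.closeout()
<== 1938-03-31
==> dayspinner.mhop(n='23')
<== 1940-02-29
==> dayspinner.spanto(d='%0')
<== 0
==> remeasure.asunit(v='259', u_from='K', u_to='C')
<== -283/20
==> dayspinner.yhop(n='-10')
<== 1930-02-28
==> archive.cull(p='/sliwus')
<== ok
==> dayspinner.anchor(d='2234-10-10')
<== 2234-10-10


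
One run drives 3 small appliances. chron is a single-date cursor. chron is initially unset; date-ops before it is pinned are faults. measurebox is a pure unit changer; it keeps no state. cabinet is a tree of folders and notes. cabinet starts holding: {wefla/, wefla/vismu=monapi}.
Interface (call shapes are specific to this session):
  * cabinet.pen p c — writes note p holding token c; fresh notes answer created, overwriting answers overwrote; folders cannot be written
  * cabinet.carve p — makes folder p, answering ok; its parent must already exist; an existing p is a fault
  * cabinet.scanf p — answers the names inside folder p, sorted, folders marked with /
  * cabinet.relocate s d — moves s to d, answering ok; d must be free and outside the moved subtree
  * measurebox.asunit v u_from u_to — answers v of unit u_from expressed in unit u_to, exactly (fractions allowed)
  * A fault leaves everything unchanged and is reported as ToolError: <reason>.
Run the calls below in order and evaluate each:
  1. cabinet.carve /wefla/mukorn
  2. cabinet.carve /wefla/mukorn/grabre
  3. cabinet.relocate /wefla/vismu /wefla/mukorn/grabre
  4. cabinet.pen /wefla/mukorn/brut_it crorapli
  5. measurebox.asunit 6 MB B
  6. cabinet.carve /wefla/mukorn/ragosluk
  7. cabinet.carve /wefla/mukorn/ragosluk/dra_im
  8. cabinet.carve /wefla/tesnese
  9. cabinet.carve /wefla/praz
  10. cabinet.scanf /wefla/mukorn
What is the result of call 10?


Answer: [brut_it, grabre/, ragosluk/]

Derivation:
Calling cabinet.carve with p=/wefla/mukorn: ok.
I run cabinet.carve with p=/wefla/mukorn/grabre, giving ok.
I call cabinet.relocate with s=/wefla/vismu, d=/wefla/mukorn/grabre, and get ToolError: exists.
I use cabinet.pen with p=/wefla/mukorn/brut_it, c=crorapli, and get created.
Now I run measurebox.asunit with v=6, u_from=MB, u_to=B: 6000000.
I try cabinet.carve with p=/wefla/mukorn/ragosluk, and see ok.
Then cabinet.carve with p=/wefla/mukorn/ragosluk/dra_im, → ok.
I run cabinet.carve with p=/wefla/tesnese, and get ok.
I invoke cabinet.carve with p=/wefla/praz: ok.
I call cabinet.scanf with p=/wefla/mukorn, and observe [brut_it, grabre/, ragosluk/].


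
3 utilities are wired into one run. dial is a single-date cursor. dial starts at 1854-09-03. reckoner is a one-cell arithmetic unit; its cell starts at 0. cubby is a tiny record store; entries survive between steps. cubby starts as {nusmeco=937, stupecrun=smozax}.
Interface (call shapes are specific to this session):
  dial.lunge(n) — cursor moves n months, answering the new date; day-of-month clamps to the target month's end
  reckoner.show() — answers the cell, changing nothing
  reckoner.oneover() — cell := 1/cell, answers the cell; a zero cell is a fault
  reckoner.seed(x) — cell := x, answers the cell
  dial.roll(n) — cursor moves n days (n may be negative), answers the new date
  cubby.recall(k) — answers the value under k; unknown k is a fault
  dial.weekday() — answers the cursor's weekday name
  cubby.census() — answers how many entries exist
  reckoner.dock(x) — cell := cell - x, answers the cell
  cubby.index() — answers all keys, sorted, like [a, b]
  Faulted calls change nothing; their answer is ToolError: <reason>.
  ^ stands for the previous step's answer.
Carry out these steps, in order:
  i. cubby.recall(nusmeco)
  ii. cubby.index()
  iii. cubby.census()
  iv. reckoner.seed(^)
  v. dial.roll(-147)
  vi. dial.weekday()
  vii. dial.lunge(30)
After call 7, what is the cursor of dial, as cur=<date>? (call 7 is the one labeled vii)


Invoking recall with nusmeco, which returns 937.
Calling index(), → [nusmeco, stupecrun].
Then census(), and observe 2.
I run seed with ^, and see 2.
Invoking roll with -147, giving 1854-04-09.
I use weekday(), yielding Sunday.
I invoke lunge with 30, and see 1856-10-09.

Answer: cur=1856-10-09


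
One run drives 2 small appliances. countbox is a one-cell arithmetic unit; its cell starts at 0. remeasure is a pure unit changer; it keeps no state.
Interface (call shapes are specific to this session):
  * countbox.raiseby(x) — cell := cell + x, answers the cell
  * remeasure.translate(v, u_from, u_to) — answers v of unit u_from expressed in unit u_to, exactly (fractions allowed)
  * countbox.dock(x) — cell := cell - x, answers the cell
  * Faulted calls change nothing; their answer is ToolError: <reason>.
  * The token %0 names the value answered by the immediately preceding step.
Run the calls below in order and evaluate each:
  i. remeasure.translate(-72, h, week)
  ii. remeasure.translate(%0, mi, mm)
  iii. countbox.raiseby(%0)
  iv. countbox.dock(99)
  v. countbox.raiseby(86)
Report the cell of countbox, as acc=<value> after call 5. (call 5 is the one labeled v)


Answer: acc=-4828123/7

Derivation:
> remeasure.translate -72 h week
  -3/7
> remeasure.translate %0 mi mm
  -4828032/7
> countbox.raiseby %0
  -4828032/7
> countbox.dock 99
  -4828725/7
> countbox.raiseby 86
  -4828123/7


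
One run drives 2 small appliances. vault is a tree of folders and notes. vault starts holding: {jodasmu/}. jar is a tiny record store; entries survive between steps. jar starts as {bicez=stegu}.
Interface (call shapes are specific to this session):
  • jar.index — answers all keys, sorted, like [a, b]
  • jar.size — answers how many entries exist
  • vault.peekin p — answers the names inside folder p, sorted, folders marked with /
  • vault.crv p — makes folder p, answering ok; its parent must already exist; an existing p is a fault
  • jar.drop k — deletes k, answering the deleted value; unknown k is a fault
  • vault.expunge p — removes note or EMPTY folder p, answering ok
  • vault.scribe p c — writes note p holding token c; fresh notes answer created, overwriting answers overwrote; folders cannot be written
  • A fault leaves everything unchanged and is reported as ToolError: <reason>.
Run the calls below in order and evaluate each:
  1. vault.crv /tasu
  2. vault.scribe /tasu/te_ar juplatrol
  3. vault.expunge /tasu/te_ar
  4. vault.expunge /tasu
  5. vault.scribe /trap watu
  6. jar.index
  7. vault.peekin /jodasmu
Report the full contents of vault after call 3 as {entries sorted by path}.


Act: vault.crv[/tasu]
Obs: ok
Act: vault.scribe[/tasu/te_ar; juplatrol]
Obs: created
Act: vault.expunge[/tasu/te_ar]
Obs: ok
Act: vault.expunge[/tasu]
Obs: ok
Act: vault.scribe[/trap; watu]
Obs: created
Act: jar.index[]
Obs: [bicez]
Act: vault.peekin[/jodasmu]
Obs: []

Answer: {jodasmu/, tasu/}


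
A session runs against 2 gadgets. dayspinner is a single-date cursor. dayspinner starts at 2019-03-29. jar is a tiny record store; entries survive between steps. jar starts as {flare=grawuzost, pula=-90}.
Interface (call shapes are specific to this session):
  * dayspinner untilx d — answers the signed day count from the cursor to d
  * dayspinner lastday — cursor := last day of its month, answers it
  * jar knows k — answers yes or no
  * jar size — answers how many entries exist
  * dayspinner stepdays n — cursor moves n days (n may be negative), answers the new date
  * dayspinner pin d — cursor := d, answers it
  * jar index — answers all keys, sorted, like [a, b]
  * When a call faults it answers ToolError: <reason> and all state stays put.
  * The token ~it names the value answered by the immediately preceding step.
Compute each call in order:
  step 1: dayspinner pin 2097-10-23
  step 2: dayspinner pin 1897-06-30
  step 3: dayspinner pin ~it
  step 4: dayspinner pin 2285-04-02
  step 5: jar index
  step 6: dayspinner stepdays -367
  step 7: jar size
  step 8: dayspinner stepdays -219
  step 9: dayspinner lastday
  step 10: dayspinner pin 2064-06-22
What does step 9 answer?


Answer: 2283-08-31

Derivation:
Step: dayspinner pin[2097-10-23]
Result: 2097-10-23
Step: dayspinner pin[1897-06-30]
Result: 1897-06-30
Step: dayspinner pin[~it]
Result: 1897-06-30
Step: dayspinner pin[2285-04-02]
Result: 2285-04-02
Step: jar index[]
Result: [flare, pula]
Step: dayspinner stepdays[-367]
Result: 2284-03-31
Step: jar size[]
Result: 2
Step: dayspinner stepdays[-219]
Result: 2283-08-25
Step: dayspinner lastday[]
Result: 2283-08-31
Step: dayspinner pin[2064-06-22]
Result: 2064-06-22


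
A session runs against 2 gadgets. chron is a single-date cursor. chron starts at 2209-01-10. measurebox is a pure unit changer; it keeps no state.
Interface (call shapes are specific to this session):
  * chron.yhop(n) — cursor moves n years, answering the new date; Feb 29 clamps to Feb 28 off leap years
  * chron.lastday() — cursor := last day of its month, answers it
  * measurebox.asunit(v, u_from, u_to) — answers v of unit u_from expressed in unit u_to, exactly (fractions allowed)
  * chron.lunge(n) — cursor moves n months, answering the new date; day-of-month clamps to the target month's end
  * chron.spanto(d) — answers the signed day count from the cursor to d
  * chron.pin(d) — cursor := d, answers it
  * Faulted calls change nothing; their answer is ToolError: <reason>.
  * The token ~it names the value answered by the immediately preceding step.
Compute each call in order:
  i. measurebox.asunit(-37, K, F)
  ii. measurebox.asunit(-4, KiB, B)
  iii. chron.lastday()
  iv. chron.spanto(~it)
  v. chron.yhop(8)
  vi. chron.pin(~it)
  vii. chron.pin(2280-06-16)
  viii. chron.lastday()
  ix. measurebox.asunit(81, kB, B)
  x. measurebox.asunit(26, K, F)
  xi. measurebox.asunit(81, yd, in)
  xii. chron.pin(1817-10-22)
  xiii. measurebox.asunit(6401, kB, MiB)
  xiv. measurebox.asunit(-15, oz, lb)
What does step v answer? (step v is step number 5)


I run asunit passing v=-37, u_from=K, u_to=F, and observe -52627/100.
Using asunit passing v=-4, u_from=KiB, u_to=B: -4096.
I call lastday(), giving 2209-01-31.
Now I run spanto passing d=~it, which returns 0.
I call yhop passing n=8, which returns 2217-01-31.
I invoke pin passing d=~it: 2217-01-31.
Invoking pin passing d=2280-06-16, and see 2280-06-16.
Now I run lastday(), and get 2280-06-30.
Calling asunit passing v=81, u_from=kB, u_to=B, — result: 81000.
I use asunit passing v=26, u_from=K, u_to=F, and get -41287/100.
Calling asunit passing v=81, u_from=yd, u_to=in, and get 2916.
Calling pin passing d=1817-10-22, and get 1817-10-22.
Using asunit passing v=6401, u_from=kB, u_to=MiB, and see 800125/131072.
I invoke asunit passing v=-15, u_from=oz, u_to=lb, which returns -15/16.

Answer: 2217-01-31


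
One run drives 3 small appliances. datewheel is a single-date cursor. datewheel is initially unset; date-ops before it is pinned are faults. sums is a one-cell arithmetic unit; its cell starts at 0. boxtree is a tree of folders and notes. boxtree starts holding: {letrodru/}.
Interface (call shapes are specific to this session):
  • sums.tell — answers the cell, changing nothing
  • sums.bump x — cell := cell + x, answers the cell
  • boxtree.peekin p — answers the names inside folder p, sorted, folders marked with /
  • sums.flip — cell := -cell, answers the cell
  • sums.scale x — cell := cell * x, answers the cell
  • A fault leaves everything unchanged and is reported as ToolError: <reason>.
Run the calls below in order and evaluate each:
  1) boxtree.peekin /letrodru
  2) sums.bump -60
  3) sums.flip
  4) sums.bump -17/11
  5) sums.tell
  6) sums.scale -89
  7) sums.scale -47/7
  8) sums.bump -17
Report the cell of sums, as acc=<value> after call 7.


Answer: acc=2689669/77

Derivation:
;; peekin(p: /letrodru) : []
;; bump(x: -60) : -60
;; flip() : 60
;; bump(x: -17/11) : 643/11
;; tell() : 643/11
;; scale(x: -89) : -57227/11
;; scale(x: -47/7) : 2689669/77
;; bump(x: -17) : 2688360/77


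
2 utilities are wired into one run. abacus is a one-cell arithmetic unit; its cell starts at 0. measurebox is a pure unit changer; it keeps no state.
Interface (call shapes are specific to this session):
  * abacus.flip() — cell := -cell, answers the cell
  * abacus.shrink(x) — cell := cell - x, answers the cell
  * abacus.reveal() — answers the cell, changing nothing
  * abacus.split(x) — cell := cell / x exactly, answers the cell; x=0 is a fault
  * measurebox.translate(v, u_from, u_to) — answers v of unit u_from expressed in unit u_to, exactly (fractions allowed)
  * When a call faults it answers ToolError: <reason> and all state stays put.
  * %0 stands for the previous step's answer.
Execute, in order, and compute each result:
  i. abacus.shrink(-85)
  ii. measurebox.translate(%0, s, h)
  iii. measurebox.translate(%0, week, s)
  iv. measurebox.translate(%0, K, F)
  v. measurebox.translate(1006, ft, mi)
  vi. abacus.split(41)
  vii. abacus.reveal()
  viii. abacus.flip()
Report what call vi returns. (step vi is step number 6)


Answer: 85/41

Derivation:
% shrink x→-85
  85
% translate v→%0 u_from→s u_to→h
  17/720
% translate v→%0 u_from→week u_to→s
  14280
% translate v→%0 u_from→K u_to→F
  2524433/100
% translate v→1006 u_from→ft u_to→mi
  503/2640
% split x→41
  85/41
% reveal
  85/41
% flip
  -85/41


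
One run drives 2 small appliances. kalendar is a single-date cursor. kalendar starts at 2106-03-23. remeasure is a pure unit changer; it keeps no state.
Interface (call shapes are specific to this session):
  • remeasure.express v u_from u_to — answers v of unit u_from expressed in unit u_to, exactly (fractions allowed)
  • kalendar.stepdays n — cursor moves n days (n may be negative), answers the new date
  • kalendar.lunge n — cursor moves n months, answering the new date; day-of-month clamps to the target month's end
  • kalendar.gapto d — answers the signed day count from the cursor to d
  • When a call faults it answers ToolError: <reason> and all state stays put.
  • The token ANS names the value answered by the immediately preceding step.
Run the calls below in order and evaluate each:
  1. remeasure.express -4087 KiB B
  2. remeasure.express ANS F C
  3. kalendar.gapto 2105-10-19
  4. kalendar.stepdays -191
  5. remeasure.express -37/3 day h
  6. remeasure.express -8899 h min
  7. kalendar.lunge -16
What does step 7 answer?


Answer: 2104-05-13

Derivation:
Invoking remeasure.express(v: -4087, u_from: KiB, u_to: B): -4185088.
Next I call remeasure.express(v: ANS, u_from: F, u_to: C), yielding -6975200/3.
I try kalendar.gapto(d: 2105-10-19), and see -155.
Now I run kalendar.stepdays(n: -191), yielding 2105-09-13.
I try remeasure.express(v: -37/3, u_from: day, u_to: h), yielding -296.
Then remeasure.express(v: -8899, u_from: h, u_to: min), which returns -533940.
Invoking kalendar.lunge(n: -16): 2104-05-13.


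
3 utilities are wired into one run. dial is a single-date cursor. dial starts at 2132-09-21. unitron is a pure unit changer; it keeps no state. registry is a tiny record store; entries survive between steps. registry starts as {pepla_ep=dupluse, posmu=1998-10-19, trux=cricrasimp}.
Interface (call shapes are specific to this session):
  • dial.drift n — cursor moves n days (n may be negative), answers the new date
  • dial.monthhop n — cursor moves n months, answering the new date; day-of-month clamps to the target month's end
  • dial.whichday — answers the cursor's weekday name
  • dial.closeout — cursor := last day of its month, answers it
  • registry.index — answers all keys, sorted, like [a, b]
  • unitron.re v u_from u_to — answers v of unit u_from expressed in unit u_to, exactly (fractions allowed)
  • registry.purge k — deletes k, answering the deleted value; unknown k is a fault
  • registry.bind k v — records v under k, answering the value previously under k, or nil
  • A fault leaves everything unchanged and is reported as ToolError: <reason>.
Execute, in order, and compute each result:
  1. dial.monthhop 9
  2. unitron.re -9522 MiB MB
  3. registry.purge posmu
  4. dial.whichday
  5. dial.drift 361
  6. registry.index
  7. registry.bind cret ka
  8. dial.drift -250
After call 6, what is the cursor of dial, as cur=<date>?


Answer: cur=2134-06-17

Derivation:
→ dial.monthhop(n: 9)
← 2133-06-21
→ unitron.re(v: -9522, u_from: MiB, u_to: MB)
← -156008448/15625
→ registry.purge(k: posmu)
← 1998-10-19
→ dial.whichday()
← Sunday
→ dial.drift(n: 361)
← 2134-06-17
→ registry.index()
← [pepla_ep, trux]
→ registry.bind(k: cret, v: ka)
← nil
→ dial.drift(n: -250)
← 2133-10-10


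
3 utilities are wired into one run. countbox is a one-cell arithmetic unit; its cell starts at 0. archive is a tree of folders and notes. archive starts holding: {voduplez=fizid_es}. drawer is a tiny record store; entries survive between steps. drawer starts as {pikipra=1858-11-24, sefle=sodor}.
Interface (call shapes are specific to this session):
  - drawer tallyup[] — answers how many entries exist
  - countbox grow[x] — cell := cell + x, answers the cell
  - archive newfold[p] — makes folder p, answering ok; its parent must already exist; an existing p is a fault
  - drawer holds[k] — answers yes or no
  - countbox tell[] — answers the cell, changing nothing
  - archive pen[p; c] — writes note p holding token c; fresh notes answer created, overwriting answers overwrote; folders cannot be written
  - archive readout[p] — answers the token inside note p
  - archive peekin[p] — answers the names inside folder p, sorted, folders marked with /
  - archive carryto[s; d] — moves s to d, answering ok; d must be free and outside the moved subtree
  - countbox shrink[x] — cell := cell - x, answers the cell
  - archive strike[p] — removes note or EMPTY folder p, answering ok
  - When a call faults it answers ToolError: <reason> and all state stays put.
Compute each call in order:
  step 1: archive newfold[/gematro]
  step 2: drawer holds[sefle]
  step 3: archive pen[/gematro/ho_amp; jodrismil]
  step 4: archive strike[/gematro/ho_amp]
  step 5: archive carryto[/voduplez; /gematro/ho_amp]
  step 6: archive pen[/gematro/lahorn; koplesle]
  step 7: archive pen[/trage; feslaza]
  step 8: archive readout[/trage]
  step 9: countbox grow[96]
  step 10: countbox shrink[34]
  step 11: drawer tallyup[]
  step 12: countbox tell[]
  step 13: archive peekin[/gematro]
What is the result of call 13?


Answer: [ho_amp, lahorn]

Derivation:
Act: archive newfold[p: /gematro]
Obs: ok
Act: drawer holds[k: sefle]
Obs: yes
Act: archive pen[p: /gematro/ho_amp; c: jodrismil]
Obs: created
Act: archive strike[p: /gematro/ho_amp]
Obs: ok
Act: archive carryto[s: /voduplez; d: /gematro/ho_amp]
Obs: ok
Act: archive pen[p: /gematro/lahorn; c: koplesle]
Obs: created
Act: archive pen[p: /trage; c: feslaza]
Obs: created
Act: archive readout[p: /trage]
Obs: feslaza
Act: countbox grow[x: 96]
Obs: 96
Act: countbox shrink[x: 34]
Obs: 62
Act: drawer tallyup[]
Obs: 2
Act: countbox tell[]
Obs: 62
Act: archive peekin[p: /gematro]
Obs: [ho_amp, lahorn]


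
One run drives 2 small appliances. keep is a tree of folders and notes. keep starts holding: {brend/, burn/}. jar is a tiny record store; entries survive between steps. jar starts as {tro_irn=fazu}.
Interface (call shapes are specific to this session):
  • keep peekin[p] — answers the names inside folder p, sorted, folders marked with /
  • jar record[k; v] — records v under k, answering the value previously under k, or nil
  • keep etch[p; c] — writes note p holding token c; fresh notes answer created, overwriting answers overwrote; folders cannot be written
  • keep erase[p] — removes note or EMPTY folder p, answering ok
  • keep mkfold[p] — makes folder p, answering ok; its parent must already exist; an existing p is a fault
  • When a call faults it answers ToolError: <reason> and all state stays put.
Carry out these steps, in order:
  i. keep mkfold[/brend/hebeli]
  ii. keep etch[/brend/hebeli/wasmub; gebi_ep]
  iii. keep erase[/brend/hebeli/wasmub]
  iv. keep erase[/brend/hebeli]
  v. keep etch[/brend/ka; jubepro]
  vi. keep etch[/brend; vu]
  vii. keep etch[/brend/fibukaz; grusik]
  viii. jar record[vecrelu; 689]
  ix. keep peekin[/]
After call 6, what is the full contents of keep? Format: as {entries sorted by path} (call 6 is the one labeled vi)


Answer: {brend/, brend/ka=jubepro, burn/}

Derivation:
! keep mkfold(p→/brend/hebeli) -> ok
! keep etch(p→/brend/hebeli/wasmub, c→gebi_ep) -> created
! keep erase(p→/brend/hebeli/wasmub) -> ok
! keep erase(p→/brend/hebeli) -> ok
! keep etch(p→/brend/ka, c→jubepro) -> created
! keep etch(p→/brend, c→vu) -> ToolError: is a directory
! keep etch(p→/brend/fibukaz, c→grusik) -> created
! jar record(k→vecrelu, v→689) -> nil
! keep peekin(p→/) -> [brend/, burn/]


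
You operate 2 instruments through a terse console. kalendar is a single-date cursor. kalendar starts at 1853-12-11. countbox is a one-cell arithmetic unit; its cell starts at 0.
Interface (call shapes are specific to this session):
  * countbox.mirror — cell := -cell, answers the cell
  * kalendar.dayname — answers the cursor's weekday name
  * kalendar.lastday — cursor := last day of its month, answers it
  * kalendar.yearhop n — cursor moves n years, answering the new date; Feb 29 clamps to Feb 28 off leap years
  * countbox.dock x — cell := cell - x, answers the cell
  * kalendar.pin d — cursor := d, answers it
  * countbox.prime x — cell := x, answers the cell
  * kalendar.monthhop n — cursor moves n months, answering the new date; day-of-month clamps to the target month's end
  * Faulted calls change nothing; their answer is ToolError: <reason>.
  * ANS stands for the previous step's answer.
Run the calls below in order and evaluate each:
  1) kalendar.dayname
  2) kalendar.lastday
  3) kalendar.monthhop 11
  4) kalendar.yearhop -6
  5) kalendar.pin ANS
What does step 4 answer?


;; kalendar.dayname() => Sunday
;; kalendar.lastday() => 1853-12-31
;; kalendar.monthhop(n=11) => 1854-11-30
;; kalendar.yearhop(n=-6) => 1848-11-30
;; kalendar.pin(d=ANS) => 1848-11-30

Answer: 1848-11-30


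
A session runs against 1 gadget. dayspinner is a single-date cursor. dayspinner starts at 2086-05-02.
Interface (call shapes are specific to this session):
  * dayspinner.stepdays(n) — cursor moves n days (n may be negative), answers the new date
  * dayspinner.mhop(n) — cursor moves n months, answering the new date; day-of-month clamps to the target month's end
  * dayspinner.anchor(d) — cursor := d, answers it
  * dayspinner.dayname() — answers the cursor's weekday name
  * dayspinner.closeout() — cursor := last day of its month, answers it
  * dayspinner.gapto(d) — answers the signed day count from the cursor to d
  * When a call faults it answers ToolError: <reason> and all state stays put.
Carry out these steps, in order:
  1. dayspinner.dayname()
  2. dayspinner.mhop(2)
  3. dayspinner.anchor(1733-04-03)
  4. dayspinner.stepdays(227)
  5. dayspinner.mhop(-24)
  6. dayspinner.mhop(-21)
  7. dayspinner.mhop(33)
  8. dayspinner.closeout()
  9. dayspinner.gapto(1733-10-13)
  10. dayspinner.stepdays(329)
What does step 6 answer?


Answer: 1730-02-16

Derivation:
$ dayspinner.dayname
:: Thursday
$ dayspinner.mhop n='2'
:: 2086-07-02
$ dayspinner.anchor d='1733-04-03'
:: 1733-04-03
$ dayspinner.stepdays n='227'
:: 1733-11-16
$ dayspinner.mhop n='-24'
:: 1731-11-16
$ dayspinner.mhop n='-21'
:: 1730-02-16
$ dayspinner.mhop n='33'
:: 1732-11-16
$ dayspinner.closeout
:: 1732-11-30
$ dayspinner.gapto d='1733-10-13'
:: 317
$ dayspinner.stepdays n='329'
:: 1733-10-25


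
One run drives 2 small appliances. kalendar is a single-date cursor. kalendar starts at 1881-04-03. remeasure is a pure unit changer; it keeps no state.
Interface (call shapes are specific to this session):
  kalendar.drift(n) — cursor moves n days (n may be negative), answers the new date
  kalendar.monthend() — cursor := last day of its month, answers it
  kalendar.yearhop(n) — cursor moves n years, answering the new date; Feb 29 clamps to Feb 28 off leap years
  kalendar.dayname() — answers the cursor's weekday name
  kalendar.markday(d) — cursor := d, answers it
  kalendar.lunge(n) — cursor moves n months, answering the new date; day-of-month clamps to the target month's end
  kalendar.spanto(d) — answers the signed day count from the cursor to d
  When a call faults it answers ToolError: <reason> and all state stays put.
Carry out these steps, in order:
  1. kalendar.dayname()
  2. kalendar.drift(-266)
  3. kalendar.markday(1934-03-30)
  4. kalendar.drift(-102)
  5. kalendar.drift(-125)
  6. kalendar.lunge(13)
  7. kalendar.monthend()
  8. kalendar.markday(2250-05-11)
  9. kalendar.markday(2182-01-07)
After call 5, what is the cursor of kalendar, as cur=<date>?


-> kalendar.dayname()
<- Sunday
-> kalendar.drift(n: -266)
<- 1880-07-11
-> kalendar.markday(d: 1934-03-30)
<- 1934-03-30
-> kalendar.drift(n: -102)
<- 1933-12-18
-> kalendar.drift(n: -125)
<- 1933-08-15
-> kalendar.lunge(n: 13)
<- 1934-09-15
-> kalendar.monthend()
<- 1934-09-30
-> kalendar.markday(d: 2250-05-11)
<- 2250-05-11
-> kalendar.markday(d: 2182-01-07)
<- 2182-01-07

Answer: cur=1933-08-15


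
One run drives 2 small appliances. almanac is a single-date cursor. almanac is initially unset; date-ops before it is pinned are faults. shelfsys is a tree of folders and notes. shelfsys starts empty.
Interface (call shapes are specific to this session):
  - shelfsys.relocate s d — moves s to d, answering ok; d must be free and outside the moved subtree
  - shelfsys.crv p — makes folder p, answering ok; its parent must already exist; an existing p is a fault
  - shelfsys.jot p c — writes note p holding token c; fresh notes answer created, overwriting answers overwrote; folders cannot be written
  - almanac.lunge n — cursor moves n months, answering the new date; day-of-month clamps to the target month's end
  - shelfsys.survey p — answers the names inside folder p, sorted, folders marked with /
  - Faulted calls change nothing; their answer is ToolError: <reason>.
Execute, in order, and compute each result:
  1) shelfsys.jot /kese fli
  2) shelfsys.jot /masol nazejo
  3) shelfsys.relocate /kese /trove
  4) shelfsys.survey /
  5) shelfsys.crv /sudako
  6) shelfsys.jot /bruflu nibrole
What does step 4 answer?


! jot(p→/kese, c→fli) => created
! jot(p→/masol, c→nazejo) => created
! relocate(s→/kese, d→/trove) => ok
! survey(p→/) => [masol, trove]
! crv(p→/sudako) => ok
! jot(p→/bruflu, c→nibrole) => created

Answer: [masol, trove]


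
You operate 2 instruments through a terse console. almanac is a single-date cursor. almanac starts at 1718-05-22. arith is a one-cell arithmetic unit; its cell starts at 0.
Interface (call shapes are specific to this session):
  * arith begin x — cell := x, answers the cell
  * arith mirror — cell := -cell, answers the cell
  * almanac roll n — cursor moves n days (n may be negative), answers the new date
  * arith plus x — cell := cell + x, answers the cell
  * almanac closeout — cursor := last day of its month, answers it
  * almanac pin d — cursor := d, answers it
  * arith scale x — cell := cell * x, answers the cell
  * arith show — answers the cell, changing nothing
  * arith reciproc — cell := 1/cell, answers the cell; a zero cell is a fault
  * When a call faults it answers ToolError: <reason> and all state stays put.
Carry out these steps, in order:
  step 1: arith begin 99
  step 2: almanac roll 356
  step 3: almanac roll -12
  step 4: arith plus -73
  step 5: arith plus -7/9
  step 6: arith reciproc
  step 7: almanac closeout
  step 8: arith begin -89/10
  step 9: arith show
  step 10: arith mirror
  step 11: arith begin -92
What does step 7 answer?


Answer: 1719-05-31

Derivation:
// arith begin(x→99) ~> 99
// almanac roll(n→356) ~> 1719-05-13
// almanac roll(n→-12) ~> 1719-05-01
// arith plus(x→-73) ~> 26
// arith plus(x→-7/9) ~> 227/9
// arith reciproc() ~> 9/227
// almanac closeout() ~> 1719-05-31
// arith begin(x→-89/10) ~> -89/10
// arith show() ~> -89/10
// arith mirror() ~> 89/10
// arith begin(x→-92) ~> -92


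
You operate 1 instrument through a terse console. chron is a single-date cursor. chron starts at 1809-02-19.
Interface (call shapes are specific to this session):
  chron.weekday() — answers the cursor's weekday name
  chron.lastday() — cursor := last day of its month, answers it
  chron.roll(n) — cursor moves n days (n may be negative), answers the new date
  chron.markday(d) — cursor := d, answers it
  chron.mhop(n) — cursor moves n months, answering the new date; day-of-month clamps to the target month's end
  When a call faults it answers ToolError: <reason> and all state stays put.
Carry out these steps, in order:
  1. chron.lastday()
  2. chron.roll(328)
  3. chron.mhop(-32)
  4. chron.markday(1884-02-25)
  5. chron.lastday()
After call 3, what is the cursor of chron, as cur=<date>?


Then lastday(), and get 1809-02-28.
I try roll(328): 1810-01-22.
Next I call mhop(-32), giving 1807-05-22.
Using markday(1884-02-25), and get 1884-02-25.
I run lastday(), — result: 1884-02-29.

Answer: cur=1807-05-22


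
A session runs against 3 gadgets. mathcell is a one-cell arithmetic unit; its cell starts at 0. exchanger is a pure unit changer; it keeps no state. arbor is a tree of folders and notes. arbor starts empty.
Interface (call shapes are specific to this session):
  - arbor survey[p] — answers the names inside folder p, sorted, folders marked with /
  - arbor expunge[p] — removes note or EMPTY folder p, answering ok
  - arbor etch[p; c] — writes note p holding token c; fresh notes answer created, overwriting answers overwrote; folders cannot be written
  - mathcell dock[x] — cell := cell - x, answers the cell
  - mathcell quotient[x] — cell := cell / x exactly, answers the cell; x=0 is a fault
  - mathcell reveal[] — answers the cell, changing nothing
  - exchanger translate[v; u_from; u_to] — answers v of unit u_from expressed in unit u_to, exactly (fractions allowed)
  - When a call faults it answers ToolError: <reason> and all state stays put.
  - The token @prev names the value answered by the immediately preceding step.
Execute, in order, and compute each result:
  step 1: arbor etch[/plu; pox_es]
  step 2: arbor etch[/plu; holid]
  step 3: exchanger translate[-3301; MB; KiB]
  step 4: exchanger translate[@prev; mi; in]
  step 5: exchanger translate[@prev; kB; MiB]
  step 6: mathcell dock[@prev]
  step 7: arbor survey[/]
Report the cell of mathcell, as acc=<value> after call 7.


I run arbor etch(p→/plu, c→pox_es), → created.
I use arbor etch(p→/plu, c→holid), and observe overwrote.
Using exchanger translate(v→-3301, u_from→MB, u_to→KiB), and observe -51578125/16.
Then exchanger translate(v→@prev, u_from→mi, u_to→in), and see -204249375000.
Now I run exchanger translate(v→@prev, u_from→kB, u_to→MiB), and observe -3191396484375/16384.
I try mathcell dock(x→@prev), and observe 3191396484375/16384.
I try arbor survey(p→/), yielding [plu].

Answer: acc=3191396484375/16384
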